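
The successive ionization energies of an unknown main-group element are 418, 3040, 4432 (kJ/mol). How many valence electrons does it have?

1

Look for the largest jump between consecutive ionization energies: IE2/IE1 ≈ 7.3, far larger than any earlier ratio.
That jump marks the point where a core electron is being removed. So the atom has 1 valence electron.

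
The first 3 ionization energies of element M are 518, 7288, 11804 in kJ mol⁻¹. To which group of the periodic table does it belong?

Group 1

Look for the largest jump between consecutive ionization energies: IE2/IE1 ≈ 14.1, far larger than any earlier ratio.
That jump marks the point where a core electron is being removed. So the atom has 1 valence electron.
A main-group element with 1 valence electron is in group 1.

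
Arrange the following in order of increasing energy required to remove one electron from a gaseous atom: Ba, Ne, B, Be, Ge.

Be is in period 2, group 2; B is in period 2, group 13; Ne is in period 2, group 18; Ge is in period 4, group 14; Ba is in period 6, group 2.
Across a period the outer electron is held more tightly (higher IE₁); down a group it sits in a higher shell, more shielded, and comes off more easily.
These span different periods and groups, so the two trends combine.
Ge > Ba: both effects reinforce here, so Ge is clearly the higher of the two.
B > Ge: the two effects oppose for this pair; the down-group effect wins (801 vs 762 kJ/mol).
Be > B: this pair runs against the simple trend — see the exception note.
Ne > Be: Ne lies to the right of Be in period 2, so the across-period effect alone puts Ne higher.
Note the exception: Be has a higher first ionization energy than B, contrary to the simple trend — removing B's lone 2p electron is easier than breaking Be's filled 2s².
Approximate values (kJ/mol): Be 900, B 801, Ne 2081, Ge 762, Ba 503.
So from lowest to highest: Ba < Ge < B < Be < Ne.

Ba, Ge, B, Be, Ne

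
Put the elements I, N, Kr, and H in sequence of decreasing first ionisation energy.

N > Kr > H > I

H is in period 1, group 1; N is in period 2, group 15; Kr is in period 4, group 18; I is in period 5, group 17.
Across a period the outer electron is held more tightly (higher IE₁); down a group it sits in a higher shell, more shielded, and comes off more easily.
Here both period and group differ, so the two effects have to be weighed against each other.
H > I: the two effects oppose for this pair; the down-group effect wins (1312 vs 1008 kJ/mol).
Kr > H: period and group pull opposite ways; the across-period shift dominates (1351 vs 1312 kJ/mol).
N > Kr: period and group pull opposite ways; the down-group shift dominates (1402 vs 1351 kJ/mol).
Tabulated first ionization energy (kJ/mol): H 1312, N 1402, Kr 1351, I 1008.
So from highest to lowest: N > Kr > H > I.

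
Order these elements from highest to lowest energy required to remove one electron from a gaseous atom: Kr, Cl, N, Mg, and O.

N is in period 2, group 15; O is in period 2, group 16; Mg is in period 3, group 2; Cl is in period 3, group 17; Kr is in period 4, group 18.
First ionization energy rises across a period (greater Z_eff holds electrons more tightly) and falls down a group (valence electrons are farther from the nucleus).
Neither a single period nor a single group — weigh both effects.
Cl > Mg: Cl lies to the right of Mg in period 3, so the across-period effect alone puts Cl higher.
O > Cl: period and group pull opposite ways; the down-group shift dominates (1314 vs 1251 kJ/mol).
Kr > O: period and group pull opposite ways; the across-period shift dominates (1351 vs 1314 kJ/mol).
N > Kr: period and group pull opposite ways; the down-group shift dominates (1402 vs 1351 kJ/mol).
Note the exception: N has a higher first ionization energy than O, contrary to the simple trend — pairing an electron in O's 2p⁴ costs repulsion energy, so O ionizes more easily than half-filled N (2p³).
For reference (kJ/mol): N 1402, O 1314, Mg 738, Cl 1251, Kr 1351.
So from highest to lowest: N > Kr > O > Cl > Mg.

N > Kr > O > Cl > Mg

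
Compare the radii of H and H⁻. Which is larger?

H⁻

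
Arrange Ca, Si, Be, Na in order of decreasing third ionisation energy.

The third ionization energy removes an electron from the +2 ion. For each element: Ca²⁺ is the bare [Ar] core; Si²⁺ still has 2 valence electrons; Be²⁺ is the bare [He] core; Na²⁺ is already 1 electron into the core.
Pulling an electron out of a noble-gas core costs far more than removing a remaining valence electron, so Ca, Na and Be sit at the high end of IE_3.
The numbers (kJ/mol): Ca 4912, Si 3232, Be 14849, Na 6910.
So the third ionization energies run Si < Ca < Na < Be.

Be > Na > Ca > Si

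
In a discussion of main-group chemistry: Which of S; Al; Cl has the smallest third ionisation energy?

Al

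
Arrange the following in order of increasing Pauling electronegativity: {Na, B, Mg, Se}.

B is in period 2, group 13; Na is in period 3, group 1; Mg is in period 3, group 2; Se is in period 4, group 16.
Atoms toward the upper right of the periodic table pull bonding electrons most strongly.
These span different periods and groups, so the two trends combine.
Mg > Na: Mg lies to the right of Na in period 3, so the across-period effect alone puts Mg higher.
B > Mg: both effects reinforce here, so B is clearly the higher of the two.
Se > B: period and group pull opposite ways; the across-period shift dominates (2.55 vs 2.04).
For reference (Pauling): B 2.04, Na 0.93, Mg 1.31, Se 2.55.
So from lowest to highest: Na < Mg < B < Se.

Na, Mg, B, Se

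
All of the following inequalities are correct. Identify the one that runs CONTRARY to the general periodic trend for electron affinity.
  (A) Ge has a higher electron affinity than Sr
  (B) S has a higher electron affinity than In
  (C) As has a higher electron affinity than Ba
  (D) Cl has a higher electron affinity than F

(D)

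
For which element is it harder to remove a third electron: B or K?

K

Consider each +2 ion: B²⁺ still has 1 valence electron; K²⁺ is already 1 electron into the core.
Pulling an electron out of a noble-gas core costs far more than removing a remaining valence electron, so K sits at the high end of IE_3.
The numbers (kJ/mol): B 3660, K 4420.
Overall IE_3 order: B < K.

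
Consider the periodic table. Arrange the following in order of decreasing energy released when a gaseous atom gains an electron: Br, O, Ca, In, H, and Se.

Br > Se > O > H > In > Ca

EA tends to increase across a period and decrease down a group, though the pattern is less regular than for IE or radius.
Here both period and group differ, so the two effects have to be weighed against each other.
In > Ca: the two effects oppose for this pair; the across-period effect wins (29 vs 2 kJ/mol).
H > In: period and group pull opposite ways; the down-group shift dominates (73 vs 29 kJ/mol).
O > H: the two effects oppose for this pair; the across-period effect wins (141 vs 73 kJ/mol).
Se > O: this pair runs against the simple trend — see the exception note.
Br > Se: Br lies to the right of Se in period 4, so the across-period effect alone puts Br higher.
Note the exception: Se has a higher electron affinity than O, contrary to the simple trend — O's compact 2p subshell gives strong electron–electron repulsion on the added electron.
Approximate values (kJ/mol): H 73, O 141, Ca 2, Se 195, Br 325, In 29.
So from highest to lowest: Br > Se > O > H > In > Ca.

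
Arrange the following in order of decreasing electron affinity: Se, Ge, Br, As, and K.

Br, Se, Ge, As, K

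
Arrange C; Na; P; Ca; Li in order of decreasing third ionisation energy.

Li > Na > Ca > C > P

IE_3 is the cost of taking one more electron from the +2 cation: C²⁺ still has 2 valence electrons; Na²⁺ is already 1 electron into the core; P²⁺ still has 3 valence electrons; Ca²⁺ is the bare [Ar] core; Li²⁺ is already 1 electron into the core.
Core electrons are held far more tightly than valence electrons, so Ca, Na and Li top the IE_3 order.
Valence configurations: C²⁺ [He]2s², P²⁺ [Ne]3s²3p¹.
Approximate IE_3 values (kJ/mol): C 4620, Na 6910, P 2914, Ca 4912, Li 11815.
Putting it together, IE_3: P < C < Ca < Na < Li.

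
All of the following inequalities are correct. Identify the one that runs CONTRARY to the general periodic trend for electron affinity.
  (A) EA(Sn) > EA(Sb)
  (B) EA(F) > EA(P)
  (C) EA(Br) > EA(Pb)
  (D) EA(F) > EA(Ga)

(A)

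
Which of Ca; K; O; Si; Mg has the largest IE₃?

Mg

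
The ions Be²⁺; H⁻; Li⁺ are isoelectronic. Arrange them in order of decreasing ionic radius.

H⁻, Li⁺, Be²⁺

All of these have 2 electrons, so size is governed by nuclear charge alone: the more protons, the stronger the pull on the same electron cloud, and the smaller the ion.
Nuclear charges: Be²⁺ (Z=4), Li⁺ (Z=3), H⁻ (Z=1).
Largest to smallest: H⁻ > Li⁺ > Be²⁺.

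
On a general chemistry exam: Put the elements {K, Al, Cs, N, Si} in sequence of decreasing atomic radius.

Cs, K, Al, Si, N

N is in period 2, group 15; Al is in period 3, group 13; Si is in period 3, group 14; K is in period 4, group 1; Cs is in period 6, group 1.
Moving right in a period, electrons are added to the same shell under a stronger nuclear pull, so atoms get smaller; moving down, a new shell is opened and atoms get larger.
These span different periods and groups, so the two trends combine.
Si > N: both effects reinforce here, so Si is clearly the larger of the two.
Al > Si: Al lies to the left of Si in period 3, so the across-period effect alone puts Al larger.
K > Al: relative to Al, both the across-period and down-group shifts push K's atomic radius up.
Cs > K: Cs sits below K in group 1, so the down-group effect alone puts Cs larger.
Tabulated atomic radius (pm): N 71, Al 126, Si 116, K 196, Cs 232.
So from largest to smallest: Cs > K > Al > Si > N.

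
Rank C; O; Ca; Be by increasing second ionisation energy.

The second ionization energy removes an electron from the +1 ion. For each element: C⁺ still has 3 valence electrons; O⁺ still has 5 valence electrons; Ca⁺ still has 1 valence electron; Be⁺ still has 1 valence electron.
All are still removing valence electrons, so compare the +1 ions as you would atoms: IE_2 generally rises across a period (higher Z_eff) and falls down a group (larger shell), subject to the usual subshell exceptions.
Valence configurations: C⁺ [He]2s²2p¹, O⁺ [He]2s²2p³, Ca⁺ [Ar]4s¹, Be⁺ [He]2s¹.
Approximate IE_2 values (kJ/mol): C 2353, O 3388, Ca 1145, Be 1757.
Overall IE_2 order: Ca < Be < C < O.

Ca < Be < C < O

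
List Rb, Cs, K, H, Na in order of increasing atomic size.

H is in period 1, group 1; Na is in period 3, group 1; K is in period 4, group 1; Rb is in period 5, group 1; Cs is in period 6, group 1.
Radius decreases left→right (rising Z_eff, same n) and increases top→bottom (higher n).
All are in group 1, so atomic radius increases down the group.
So from smallest to largest: H < Na < K < Rb < Cs.

H < Na < K < Rb < Cs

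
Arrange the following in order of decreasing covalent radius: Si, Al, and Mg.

Mg is in period 3, group 2; Al is in period 3, group 13; Si is in period 3, group 14.
Radius decreases left→right (rising Z_eff, same n) and increases top→bottom (higher n).
All lie in period 3, so atomic radius increases right to left.
So from largest to smallest: Mg > Al > Si.

Mg, Al, Si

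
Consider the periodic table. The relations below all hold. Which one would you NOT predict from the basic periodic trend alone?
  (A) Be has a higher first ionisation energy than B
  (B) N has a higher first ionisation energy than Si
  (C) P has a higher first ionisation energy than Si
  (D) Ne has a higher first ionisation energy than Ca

(A)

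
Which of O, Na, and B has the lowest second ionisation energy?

B

After 1 electron has been removed, what remains? O⁺ still has 5 valence electrons; Na⁺ is the bare [Ne] core; B⁺ still has 2 valence electrons.
Core electrons are held far more tightly than valence electrons, so Na tops the IE_2 order.
Valence configurations: O⁺ [He]2s²2p³, B⁺ [He]2s².
The numbers (kJ/mol): O 3388, Na 4562, B 2427.
Putting it together, IE_2: B < O < Na.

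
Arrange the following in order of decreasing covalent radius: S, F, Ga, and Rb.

F is in period 2, group 17; S is in period 3, group 16; Ga is in period 4, group 13; Rb is in period 5, group 1.
Atomic radius shrinks across a period as nuclear charge pulls the same shell inward, and grows down a group as new shells are added.
Neither a single period nor a single group — weigh both effects.
S > F: relative to F, both the across-period and down-group shifts push S's atomic radius up.
Ga > S: both effects reinforce here, so Ga is clearly the larger of the two.
Rb > Ga: both effects reinforce here, so Rb is clearly the larger of the two.
Tabulated atomic radius (pm): F 64, S 103, Ga 124, Rb 210.
So from largest to smallest: Rb > Ga > S > F.

Rb > Ga > S > F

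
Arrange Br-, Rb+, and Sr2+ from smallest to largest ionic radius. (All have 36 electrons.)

Sr2+ < Rb+ < Br-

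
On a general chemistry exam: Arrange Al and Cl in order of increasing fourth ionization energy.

Consider each +3 ion: Al³⁺ is the bare [Ne] core; Cl³⁺ still has 4 valence electrons.
Pulling an electron out of a noble-gas core costs far more than removing a remaining valence electron, so Al sits at the high end of IE_4.
Approximate IE_4 values (kJ/mol): Al 11577, Cl 5159.
Putting it together, IE_4: Cl < Al.

Cl < Al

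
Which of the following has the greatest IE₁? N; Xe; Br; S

N is in period 2, group 15; S is in period 3, group 16; Br is in period 4, group 17; Xe is in period 5, group 18.
Across a period the outer electron is held more tightly (higher IE₁); down a group it sits in a higher shell, more shielded, and comes off more easily.
A diagonal step moves right (one effect) and down (the opposite effect) at once.
Br > S: the two effects oppose for this pair; the across-period effect wins (1140 vs 1000 kJ/mol).
Xe > Br: period and group pull opposite ways; the across-period shift dominates (1170 vs 1140 kJ/mol).
N > Xe: period and group pull opposite ways; the down-group shift dominates (1402 vs 1170 kJ/mol).
Tabulated first ionization energy (kJ/mol): N 1402, S 1000, Br 1140, Xe 1170.
The greatest IE₁ among these belongs to N.

N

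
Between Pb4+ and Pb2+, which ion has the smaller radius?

Both ions have Z = 82 protons, but Pb4+ has lost more electrons, so its remaining electrons feel a larger effective nuclear charge per electron and are pulled in more tightly.
Higher positive charge → smaller ion, so Pb2+ > Pb4+.

Pb4+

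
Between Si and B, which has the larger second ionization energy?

B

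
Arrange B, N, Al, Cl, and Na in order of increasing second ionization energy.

The second ionization energy removes an electron from the +1 ion. For each element: B⁺ still has 2 valence electrons; N⁺ still has 4 valence electrons; Al⁺ still has 2 valence electrons; Cl⁺ still has 6 valence electrons; Na⁺ is the bare [Ne] core.
Core electrons are held far more tightly than valence electrons, so Na tops the IE_2 order.
Valence configurations: B⁺ [He]2s², N⁺ [He]2s²2p², Al⁺ [Ne]3s², Cl⁺ [Ne]3s²3p⁴.
Tabulated IE_2 (kJ/mol): B 2427, N 2856, Al 1817, Cl 2298, Na 4562.
So the second ionization energies run Al < Cl < B < N < Na.

Al < Cl < B < N < Na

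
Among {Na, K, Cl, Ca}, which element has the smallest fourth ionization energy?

Cl

IE_4 is the cost of taking one more electron from the +3 cation: Na³⁺ is already 2 electrons into the core; K³⁺ is already 2 electrons into the core; Cl³⁺ still has 4 valence electrons; Ca³⁺ is already 1 electron into the core.
Pulling an electron out of a noble-gas core costs far more than removing a remaining valence electron, so K, Ca and Na sit at the high end of IE_4.
The numbers (kJ/mol): Na 9543, K 5877, Cl 5159, Ca 6491.
Overall IE_4 order: Cl < K < Ca < Na.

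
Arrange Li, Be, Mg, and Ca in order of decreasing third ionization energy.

Be > Li > Mg > Ca

After 2 electrons have been removed, what remains? Li²⁺ is already 1 electron into the core; Be²⁺ is the bare [He] core; Mg²⁺ is the bare [Ne] core; Ca²⁺ is the bare [Ar] core.
All of these are removing an electron from a noble-gas core or deeper; the smaller core (lower principal quantum number) is held far more tightly, and within a period the higher nuclear charge binds the same core more tightly.
The numbers (kJ/mol): Li 11815, Be 14849, Mg 7733, Ca 4912.
Hence IE_3: Ca < Mg < Li < Be.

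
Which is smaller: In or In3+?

In3+

Forming In3+ removes 3 electrons from In. Fewer electrons for the same nuclear charge means less shielding and a higher Z_eff on the remaining electrons, and for main-group metals the entire outer shell is lost.
A cation is smaller than its parent atom: In3+ < In.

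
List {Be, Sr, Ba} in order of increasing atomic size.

Be is in period 2, group 2; Sr is in period 5, group 2; Ba is in period 6, group 2.
Radius decreases left→right (rising Z_eff, same n) and increases top→bottom (higher n).
All are in group 2, so atomic radius increases down the group.
So from smallest to largest: Be < Sr < Ba.

Be, Sr, Ba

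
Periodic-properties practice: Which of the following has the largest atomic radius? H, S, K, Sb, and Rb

Rb

H is in period 1, group 1; S is in period 3, group 16; K is in period 4, group 1; Rb is in period 5, group 1; Sb is in period 5, group 15.
Across a period the added protons contract the valence shell; down a group each new principal shell makes the atom larger.
Here both period and group differ, so the two effects have to be weighed against each other.
S > H: the two effects oppose for this pair; the down-group effect wins (103 vs 32 pm).
Sb > S: relative to S, both the across-period and down-group shifts push Sb's atomic radius up.
K > Sb: period and group pull opposite ways; the across-period shift dominates (196 vs 140 pm).
Rb > K: they share group 1; the group trend gives Rb the larger value.
For reference (pm): H 32, S 103, K 196, Rb 210, Sb 140.
The largest atomic radius among these belongs to Rb.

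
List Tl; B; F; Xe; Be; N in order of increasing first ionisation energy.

Be is in period 2, group 2; B is in period 2, group 13; N is in period 2, group 15; F is in period 2, group 17; Xe is in period 5, group 18; Tl is in period 6, group 13.
IE₁ increases left→right with effective nuclear charge and decreases top→bottom as the valence shell moves farther out.
These span different periods and groups, so the two trends combine.
B > Tl: they share group 13; the group trend gives B the larger value.
Be > B: this pair runs against the simple trend — see the exception note.
Xe > Be: the two effects oppose for this pair; the across-period effect wins (1170 vs 900 kJ/mol).
N > Xe: period and group pull opposite ways; the down-group shift dominates (1402 vs 1170 kJ/mol).
F > N: F lies to the right of N in period 2, so the across-period effect alone puts F higher.
Note the exception: Be has a higher first ionization energy than B, contrary to the simple trend — removing B's lone 2p electron is easier than breaking Be's filled 2s².
For reference (kJ/mol): Be 900, B 801, N 1402, F 1681, Xe 1170, Tl 589.
So from lowest to highest: Tl < B < Be < Xe < N < F.

Tl < B < Be < Xe < N < F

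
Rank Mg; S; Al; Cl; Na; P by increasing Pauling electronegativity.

Na is in period 3, group 1; Mg is in period 3, group 2; Al is in period 3, group 13; P is in period 3, group 15; S is in period 3, group 16; Cl is in period 3, group 17.
Electronegativity increases across a period and decreases down a group, tracking effective nuclear charge and atomic size.
All lie in period 3, so electronegativity increases left to right.
So from lowest to highest: Na < Mg < Al < P < S < Cl.

Na < Mg < Al < P < S < Cl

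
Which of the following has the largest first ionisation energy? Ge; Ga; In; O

O is in period 2, group 16; Ga is in period 4, group 13; Ge is in period 4, group 14; In is in period 5, group 13.
IE₁ increases left→right with effective nuclear charge and decreases top→bottom as the valence shell moves farther out.
Neither a single period nor a single group — weigh both effects.
Ga > In: they share group 13; the group trend gives Ga the larger value.
Ge > Ga: Ge lies to the right of Ga in period 4, so the across-period effect alone puts Ge higher.
O > Ge: both effects reinforce here, so O is clearly the higher of the two.
Tabulated first ionization energy (kJ/mol): O 1314, Ga 579, Ge 762, In 558.
The largest first ionisation energy among these belongs to O.

O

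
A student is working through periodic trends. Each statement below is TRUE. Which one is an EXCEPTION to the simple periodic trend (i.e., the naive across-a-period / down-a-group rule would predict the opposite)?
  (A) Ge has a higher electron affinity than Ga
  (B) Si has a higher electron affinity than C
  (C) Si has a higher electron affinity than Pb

(B)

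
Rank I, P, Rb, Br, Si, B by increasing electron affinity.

B is in period 2, group 13; Si is in period 3, group 14; P is in period 3, group 15; Br is in period 4, group 17; Rb is in period 5, group 1; I is in period 5, group 17.
Electron affinity generally becomes more exothermic across a period toward the halogens and less exothermic down a group.
These span different periods and groups, so the two trends combine.
Rb > B: this pair runs against the simple trend — see the exception note.
P > Rb: relative to Rb, both the across-period and down-group shifts push P's electron affinity up.
Si > P: this pair runs against the simple trend — see the exception note.
I > Si: period and group pull opposite ways; the across-period shift dominates (295 vs 134 kJ/mol).
Br > I: they share group 17; the group trend gives Br the larger value.
Note the exception: Rb has a higher electron affinity than B, contrary to the simple trend — B's ns²np¹ configuration gives only a small electron affinity — the sparsely filled np subshell binds an added electron weakly.
Note the exception: Si has a higher electron affinity than P, contrary to the simple trend — adding an electron to P's half-filled 3p³ is unfavourable, so Si (3p²) has the more exothermic EA.
For reference (kJ/mol): B 27, Si 134, P 72, Br 325, Rb 47, I 295.
So from lowest to highest: B < Rb < P < Si < I < Br.

B < Rb < P < Si < I < Br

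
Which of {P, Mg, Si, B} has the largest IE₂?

IE_2 is the cost of taking one more electron from the +1 cation: P⁺ still has 4 valence electrons; Mg⁺ still has 1 valence electron; Si⁺ still has 3 valence electrons; B⁺ still has 2 valence electrons.
All are still removing valence electrons, so compare the +1 ions as you would atoms: IE_2 generally rises across a period (higher Z_eff) and falls down a group (larger shell), subject to the usual subshell exceptions.
Valence configurations: P⁺ [Ne]3s²3p², Mg⁺ [Ne]3s¹, Si⁺ [Ne]3s²3p¹, B⁺ [He]2s².
The numbers (kJ/mol): P 1907, Mg 1451, Si 1577, B 2427.
Putting it together, IE_2: Mg < Si < P < B.

B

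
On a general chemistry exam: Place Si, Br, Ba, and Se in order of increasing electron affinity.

Ba < Si < Se < Br

Si is in period 3, group 14; Se is in period 4, group 16; Br is in period 4, group 17; Ba is in period 6, group 2.
Adding an electron releases more energy for atoms nearer the top right (short of the noble gases).
These span different periods and groups, so the two trends combine.
Si > Ba: both effects reinforce here, so Si is clearly the higher of the two.
Se > Si: the two effects oppose for this pair; the across-period effect wins (195 vs 134 kJ/mol).
Br > Se: both are in period 4; the period trend gives Br the larger value.
For reference (kJ/mol): Si 134, Se 195, Br 325, Ba 14.
So from lowest to highest: Ba < Si < Se < Br.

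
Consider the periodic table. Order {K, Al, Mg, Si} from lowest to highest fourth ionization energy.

Si < K < Mg < Al

Consider each +3 ion: K³⁺ is already 2 electrons into the core; Al³⁺ is the bare [Ne] core; Mg³⁺ is already 1 electron into the core; Si³⁺ still has 1 valence electron.
Core electrons are held far more tightly than valence electrons, so K, Mg and Al top the IE_4 order.
Tabulated IE_4 (kJ/mol): K 5877, Al 11577, Mg 10543, Si 4356.
Hence IE_4: Si < K < Mg < Al.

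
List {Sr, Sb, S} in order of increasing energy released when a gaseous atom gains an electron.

S is in period 3, group 16; Sr is in period 5, group 2; Sb is in period 5, group 15.
Electron affinity generally becomes more exothermic across a period toward the halogens and less exothermic down a group.
Here both period and group differ, so the two effects have to be weighed against each other.
Sb > Sr: both are in period 5; the period trend gives Sb the larger value.
S > Sb: relative to Sb, both the across-period and down-group shifts push S's electron affinity up.
Tabulated electron affinity (kJ/mol): S 200, Sr 5, Sb 103.
So from lowest to highest: Sr < Sb < S.

Sr, Sb, S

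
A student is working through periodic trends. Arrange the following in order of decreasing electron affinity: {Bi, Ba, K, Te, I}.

K is in period 4, group 1; Te is in period 5, group 16; I is in period 5, group 17; Ba is in period 6, group 2; Bi is in period 6, group 15.
Atoms with high Z_eff and room in the valence shell (especially the halogens) have the most exothermic electron affinities.
Neither a single period nor a single group — weigh both effects.
K > Ba: the two effects oppose for this pair; the down-group effect wins (48 vs 14 kJ/mol).
Bi > K: period and group pull opposite ways; the across-period shift dominates (91 vs 48 kJ/mol).
Te > Bi: both effects reinforce here, so Te is clearly the higher of the two.
I > Te: I lies to the right of Te in period 5, so the across-period effect alone puts I higher.
Approximate values (kJ/mol): K 48, Te 190, I 295, Ba 14, Bi 91.
So from highest to lowest: I > Te > Bi > K > Ba.

I > Te > Bi > K > Ba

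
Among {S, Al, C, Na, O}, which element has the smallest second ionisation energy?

Consider each +1 ion: S⁺ still has 5 valence electrons; Al⁺ still has 2 valence electrons; C⁺ still has 3 valence electrons; Na⁺ is the bare [Ne] core; O⁺ still has 5 valence electrons.
Pulling an electron out of a noble-gas core costs far more than removing a remaining valence electron, so Na sits at the high end of IE_2.
Valence configurations: S⁺ [Ne]3s²3p³, Al⁺ [Ne]3s², C⁺ [He]2s²2p¹, O⁺ [He]2s²2p³.
Tabulated IE_2 (kJ/mol): S 2252, Al 1817, C 2353, Na 4562, O 3388.
Putting it together, IE_2: Al < S < C < O < Na.

Al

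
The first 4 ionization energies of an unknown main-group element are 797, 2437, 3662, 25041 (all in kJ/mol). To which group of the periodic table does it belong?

Look for the largest jump between consecutive ionization energies: IE4/IE3 ≈ 6.8, far larger than any earlier ratio.
That jump marks the point where a core electron is being removed. So the atom has 3 valence electrons.
A main-group element with 3 valence electrons is in group 13.

Group 13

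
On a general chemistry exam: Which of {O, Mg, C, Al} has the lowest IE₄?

C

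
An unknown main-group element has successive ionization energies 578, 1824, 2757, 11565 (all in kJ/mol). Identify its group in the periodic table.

Look for the largest jump between consecutive ionization energies: IE4/IE3 ≈ 4.2, far larger than any earlier ratio.
That jump marks the point where a core electron is being removed. So the atom has 3 valence electrons.
A main-group element with 3 valence electrons is in group 13.

Group 13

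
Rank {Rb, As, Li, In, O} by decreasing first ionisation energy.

O > As > In > Li > Rb

Li is in period 2, group 1; O is in period 2, group 16; As is in period 4, group 15; Rb is in period 5, group 1; In is in period 5, group 13.
First ionization energy rises across a period (greater Z_eff holds electrons more tightly) and falls down a group (valence electrons are farther from the nucleus).
Neither a single period nor a single group — weigh both effects.
Li > Rb: Li sits above Rb in group 1, so the down-group effect alone puts Li higher.
In > Li: period and group pull opposite ways; the across-period shift dominates (558 vs 520 kJ/mol).
As > In: relative to In, both the across-period and down-group shifts push As's first ionization energy up.
O > As: relative to As, both the across-period and down-group shifts push O's first ionization energy up.
For reference (kJ/mol): Li 520, O 1314, As 947, Rb 403, In 558.
So from highest to lowest: O > As > In > Li > Rb.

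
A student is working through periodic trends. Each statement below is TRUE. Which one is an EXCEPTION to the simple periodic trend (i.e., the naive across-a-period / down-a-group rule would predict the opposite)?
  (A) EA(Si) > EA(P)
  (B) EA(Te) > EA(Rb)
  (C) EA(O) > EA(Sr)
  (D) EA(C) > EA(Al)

(A)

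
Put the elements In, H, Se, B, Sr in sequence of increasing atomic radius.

H is in period 1, group 1; B is in period 2, group 13; Se is in period 4, group 16; Sr is in period 5, group 2; In is in period 5, group 13.
Radius decreases left→right (rising Z_eff, same n) and increases top→bottom (higher n).
Here both period and group differ, so the two effects have to be weighed against each other.
B > H: the two effects oppose for this pair; the down-group effect wins (85 vs 32 pm).
Se > B: period and group pull opposite ways; the down-group shift dominates (116 vs 85 pm).
In > Se: both effects reinforce here, so In is clearly the larger of the two.
Sr > In: Sr lies to the left of In in period 5, so the across-period effect alone puts Sr larger.
Tabulated atomic radius (pm): H 32, B 85, Se 116, Sr 185, In 142.
So from smallest to largest: H < B < Se < In < Sr.

H < B < Se < In < Sr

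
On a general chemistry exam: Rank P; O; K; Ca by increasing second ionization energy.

After 1 electron has been removed, what remains? P⁺ still has 4 valence electrons; O⁺ still has 5 valence electrons; K⁺ is the bare [Ar] core; Ca⁺ still has 1 valence electron.
Usually core removal costs more than valence removal, but here the competition is close: a tightly held n=2 valence electron can cost more to remove than an n=3 core electron, so the actual values have to decide it.
Valence configurations: P⁺ [Ne]3s²3p², O⁺ [He]2s²2p³, Ca⁺ [Ar]4s¹.
The numbers (kJ/mol): P 1907, O 3388, K 3052, Ca 1145.
Hence IE_2: Ca < P < K < O.

Ca < P < K < O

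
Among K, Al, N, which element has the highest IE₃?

N

After 2 electrons have been removed, what remains? K²⁺ is already 1 electron into the core; Al²⁺ still has 1 valence electron; N²⁺ still has 3 valence electrons.
Usually core removal costs more than valence removal, but here the competition is close: a tightly held n=2 valence electron can cost more to remove than an n=3 core electron, so the actual values have to decide it.
Valence configurations: Al²⁺ [Ne]3s¹, N²⁺ [He]2s²2p¹.
Tabulated IE_3 (kJ/mol): K 4420, Al 2745, N 4578.
Hence IE_3: Al < K < N.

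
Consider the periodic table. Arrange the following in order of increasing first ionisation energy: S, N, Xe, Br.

S, Br, Xe, N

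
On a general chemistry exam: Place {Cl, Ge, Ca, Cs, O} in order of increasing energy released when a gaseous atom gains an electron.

Ca < Cs < Ge < O < Cl

O is in period 2, group 16; Cl is in period 3, group 17; Ca is in period 4, group 2; Ge is in period 4, group 14; Cs is in period 6, group 1.
Electron affinity generally becomes more exothermic across a period toward the halogens and less exothermic down a group.
Here both period and group differ, so the two effects have to be weighed against each other.
Cs > Ca: this pair runs against the simple trend — see the exception note.
Ge > Cs: relative to Cs, both the across-period and down-group shifts push Ge's electron affinity up.
O > Ge: both effects reinforce here, so O is clearly the higher of the two.
Cl > O: the two effects oppose for this pair; the across-period effect wins (349 vs 141 kJ/mol).
Note the exception: Cs has a higher electron affinity than Ca, contrary to the simple trend — adding an electron to Ca (ns²) has to open a new, higher-energy np subshell, which is unfavourable.
Approximate values (kJ/mol): O 141, Cl 349, Ca 2, Ge 119, Cs 46.
So from lowest to highest: Ca < Cs < Ge < O < Cl.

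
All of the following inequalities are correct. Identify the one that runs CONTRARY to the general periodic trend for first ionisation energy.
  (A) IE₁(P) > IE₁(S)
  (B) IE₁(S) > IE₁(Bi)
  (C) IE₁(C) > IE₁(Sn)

The general trend: first ionisation energy increases across a period and decreases down a group.
(A) P (period 3, group 15) vs S (period 3, group 16): the stated order contradicts the simple trend.
(B) S (period 3, group 16) vs Bi (period 6, group 15): the stated order agrees with the simple trend.
(C) C (period 2, group 14) vs Sn (period 5, group 14): the stated order agrees with the simple trend.
The exception is (A): S (3p⁴) ionizes more easily than half-filled P (3p³) because the paired 3p electron in S is pushed out by e⁻–e⁻ repulsion.

(A)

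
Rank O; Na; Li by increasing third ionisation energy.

IE_3 is the cost of taking one more electron from the +2 cation: O²⁺ still has 4 valence electrons; Na²⁺ is already 1 electron into the core; Li²⁺ is already 1 electron into the core.
Breaking into a closed-shell core is much more expensive than removing a leftover valence electron — Na and Li have the largest IE_3 here.
Approximate IE_3 values (kJ/mol): O 5300, Na 6910, Li 11815.
Overall IE_3 order: O < Na < Li.

O < Na < Li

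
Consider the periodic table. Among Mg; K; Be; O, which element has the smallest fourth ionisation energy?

K

The fourth ionization energy removes an electron from the +3 ion. For each element: Mg³⁺ is already 1 electron into the core; K³⁺ is already 2 electrons into the core; Be³⁺ is already 1 electron into the core; O³⁺ still has 3 valence electrons.
Usually core removal costs more than valence removal, but here the competition is close: a tightly held n=2 valence electron can cost more to remove than an n=3 core electron, so the actual values have to decide it.
The numbers (kJ/mol): Mg 10543, K 5877, Be 21007, O 7469.
Overall IE_4 order: K < O < Mg < Be.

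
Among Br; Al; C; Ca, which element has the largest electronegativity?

C is in period 2, group 14; Al is in period 3, group 13; Ca is in period 4, group 2; Br is in period 4, group 17.
Electronegativity increases across a period and decreases down a group, tracking effective nuclear charge and atomic size.
These span different periods and groups, so the two trends combine.
Al > Ca: both effects reinforce here, so Al is clearly the higher of the two.
C > Al: relative to Al, both the across-period and down-group shifts push C's electronegativity up.
Br > C: the two effects oppose for this pair; the across-period effect wins (2.96 vs 2.55).
Approximate values (Pauling): C 2.55, Al 1.61, Ca 1.00, Br 2.96.
The largest electronegativity among these belongs to Br.

Br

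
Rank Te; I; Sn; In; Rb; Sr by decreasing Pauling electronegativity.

I, Te, Sn, In, Sr, Rb

Rb is in period 5, group 1; Sr is in period 5, group 2; In is in period 5, group 13; Sn is in period 5, group 14; Te is in period 5, group 16; I is in period 5, group 17.
Atoms toward the upper right of the periodic table pull bonding electrons most strongly.
All lie in period 5, so electronegativity increases left to right.
So from highest to lowest: I > Te > Sn > In > Sr > Rb.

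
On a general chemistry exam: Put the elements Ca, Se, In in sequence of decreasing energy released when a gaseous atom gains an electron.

Ca is in period 4, group 2; Se is in period 4, group 16; In is in period 5, group 13.
Atoms with high Z_eff and room in the valence shell (especially the halogens) have the most exothermic electron affinities.
Here both period and group differ, so the two effects have to be weighed against each other.
In > Ca: the two effects oppose for this pair; the across-period effect wins (29 vs 2 kJ/mol).
Se > In: both effects reinforce here, so Se is clearly the higher of the two.
Approximate values (kJ/mol): Ca 2, Se 195, In 29.
So from highest to lowest: Se > In > Ca.

Se > In > Ca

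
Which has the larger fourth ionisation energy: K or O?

O

The fourth ionization energy removes an electron from the +3 ion. For each element: K³⁺ is already 2 electrons into the core; O³⁺ still has 3 valence electrons.
Usually core removal costs more than valence removal, but here the competition is close: a tightly held n=2 valence electron can cost more to remove than an n=3 core electron, so the actual values have to decide it.
The numbers (kJ/mol): K 5877, O 7469.
Putting it together, IE_4: K < O.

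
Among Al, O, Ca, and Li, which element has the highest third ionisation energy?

Li

After 2 electrons have been removed, what remains? Al²⁺ still has 1 valence electron; O²⁺ still has 4 valence electrons; Ca²⁺ is the bare [Ar] core; Li²⁺ is already 1 electron into the core.
Usually core removal costs more than valence removal, but here the competition is close: a tightly held n=2 valence electron can cost more to remove than an n=3 core electron, so the actual values have to decide it.
Valence configurations: Al²⁺ [Ne]3s¹, O²⁺ [He]2s²2p².
Approximate IE_3 values (kJ/mol): Al 2745, O 5300, Ca 4912, Li 11815.
So the third ionization energies run Al < Ca < O < Li.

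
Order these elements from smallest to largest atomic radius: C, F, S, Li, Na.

Li is in period 2, group 1; C is in period 2, group 14; F is in period 2, group 17; Na is in period 3, group 1; S is in period 3, group 16.
Moving right in a period, electrons are added to the same shell under a stronger nuclear pull, so atoms get smaller; moving down, a new shell is opened and atoms get larger.
These span different periods and groups, so the two trends combine.
C > F: C lies to the left of F in period 2, so the across-period effect alone puts C larger.
S > C: the two effects oppose for this pair; the down-group effect wins (103 vs 75 pm).
Li > S: period and group pull opposite ways; the across-period shift dominates (133 vs 103 pm).
Na > Li: Na sits below Li in group 1, so the down-group effect alone puts Na larger.
Tabulated atomic radius (pm): Li 133, C 75, F 64, Na 155, S 103.
So from smallest to largest: F < C < S < Li < Na.

F, C, S, Li, Na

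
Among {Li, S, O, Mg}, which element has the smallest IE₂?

Mg

Consider each +1 ion: Li⁺ is the bare [He] core; S⁺ still has 5 valence electrons; O⁺ still has 5 valence electrons; Mg⁺ still has 1 valence electron.
Core electrons are held far more tightly than valence electrons, so Li tops the IE_2 order.
Valence configurations: S⁺ [Ne]3s²3p³, O⁺ [He]2s²2p³, Mg⁺ [Ne]3s¹.
Approximate IE_2 values (kJ/mol): Li 7298, S 2252, O 3388, Mg 1451.
So the second ionization energies run Mg < S < O < Li.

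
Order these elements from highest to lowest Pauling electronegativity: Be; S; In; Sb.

S > Sb > In > Be

Be is in period 2, group 2; S is in period 3, group 16; In is in period 5, group 13; Sb is in period 5, group 15.
Atoms toward the upper right of the periodic table pull bonding electrons most strongly.
Neither a single period nor a single group — weigh both effects.
In > Be: period and group pull opposite ways; the across-period shift dominates (1.78 vs 1.57).
Sb > In: Sb lies to the right of In in period 5, so the across-period effect alone puts Sb higher.
S > Sb: both effects reinforce here, so S is clearly the higher of the two.
For reference (Pauling): Be 1.57, S 2.58, In 1.78, Sb 2.05.
So from highest to lowest: S > Sb > In > Be.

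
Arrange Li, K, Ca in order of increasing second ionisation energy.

IE_2 is the cost of taking one more electron from the +1 cation: Li⁺ is the bare [He] core; K⁺ is the bare [Ar] core; Ca⁺ still has 1 valence electron.
Core electrons are held far more tightly than valence electrons, so K and Li top the IE_2 order.
The numbers (kJ/mol): Li 7298, K 3052, Ca 1145.
So the second ionization energies run Ca < K < Li.

Ca < K < Li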